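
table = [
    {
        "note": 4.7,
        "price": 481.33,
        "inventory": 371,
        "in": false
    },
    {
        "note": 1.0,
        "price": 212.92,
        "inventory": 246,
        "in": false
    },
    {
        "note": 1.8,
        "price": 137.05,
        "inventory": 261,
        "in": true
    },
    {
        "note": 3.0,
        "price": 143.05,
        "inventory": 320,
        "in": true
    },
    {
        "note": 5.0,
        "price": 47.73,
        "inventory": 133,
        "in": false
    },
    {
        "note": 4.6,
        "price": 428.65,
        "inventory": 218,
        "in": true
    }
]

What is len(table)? 6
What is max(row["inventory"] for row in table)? 371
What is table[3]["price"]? 143.05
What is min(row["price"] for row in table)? 47.73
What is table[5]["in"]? True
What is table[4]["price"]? 47.73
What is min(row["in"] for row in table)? False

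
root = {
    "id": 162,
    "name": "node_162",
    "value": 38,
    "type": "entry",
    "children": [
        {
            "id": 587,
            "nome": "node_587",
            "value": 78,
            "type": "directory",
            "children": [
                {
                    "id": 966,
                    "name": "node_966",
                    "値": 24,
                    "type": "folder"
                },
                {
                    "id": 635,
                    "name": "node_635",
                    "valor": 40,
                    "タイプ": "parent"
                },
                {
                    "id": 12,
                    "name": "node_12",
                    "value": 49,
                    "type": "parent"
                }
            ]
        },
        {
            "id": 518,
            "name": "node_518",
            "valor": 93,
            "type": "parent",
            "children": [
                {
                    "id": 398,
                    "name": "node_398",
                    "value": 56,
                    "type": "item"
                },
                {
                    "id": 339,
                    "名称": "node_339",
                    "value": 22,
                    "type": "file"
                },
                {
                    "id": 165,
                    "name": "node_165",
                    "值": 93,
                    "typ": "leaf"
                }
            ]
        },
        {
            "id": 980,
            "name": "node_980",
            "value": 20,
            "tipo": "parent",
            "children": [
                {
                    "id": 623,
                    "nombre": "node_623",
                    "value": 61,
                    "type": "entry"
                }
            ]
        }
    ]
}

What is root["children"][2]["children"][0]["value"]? 61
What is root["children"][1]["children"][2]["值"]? 93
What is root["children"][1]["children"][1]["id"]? 339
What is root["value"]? 38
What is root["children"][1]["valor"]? 93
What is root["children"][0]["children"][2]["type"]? "parent"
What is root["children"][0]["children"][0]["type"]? "folder"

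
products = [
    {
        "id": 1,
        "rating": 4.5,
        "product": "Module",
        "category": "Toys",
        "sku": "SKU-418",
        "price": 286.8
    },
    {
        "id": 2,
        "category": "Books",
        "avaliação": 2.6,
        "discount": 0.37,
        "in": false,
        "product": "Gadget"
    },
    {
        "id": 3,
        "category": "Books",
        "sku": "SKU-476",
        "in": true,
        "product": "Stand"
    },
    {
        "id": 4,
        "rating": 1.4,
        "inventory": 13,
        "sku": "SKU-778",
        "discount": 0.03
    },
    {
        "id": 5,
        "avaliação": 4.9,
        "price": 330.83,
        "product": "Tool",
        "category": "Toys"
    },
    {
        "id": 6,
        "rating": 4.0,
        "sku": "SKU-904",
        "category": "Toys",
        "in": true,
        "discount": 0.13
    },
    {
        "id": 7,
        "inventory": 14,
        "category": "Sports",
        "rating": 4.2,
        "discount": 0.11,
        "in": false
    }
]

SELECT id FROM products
[1, 2, 3, 4, 5, 6, 7]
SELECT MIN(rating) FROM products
1.4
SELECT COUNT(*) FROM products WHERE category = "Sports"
1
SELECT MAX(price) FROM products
330.83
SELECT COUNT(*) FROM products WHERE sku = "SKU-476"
1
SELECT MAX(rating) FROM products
4.5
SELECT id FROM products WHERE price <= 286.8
[1]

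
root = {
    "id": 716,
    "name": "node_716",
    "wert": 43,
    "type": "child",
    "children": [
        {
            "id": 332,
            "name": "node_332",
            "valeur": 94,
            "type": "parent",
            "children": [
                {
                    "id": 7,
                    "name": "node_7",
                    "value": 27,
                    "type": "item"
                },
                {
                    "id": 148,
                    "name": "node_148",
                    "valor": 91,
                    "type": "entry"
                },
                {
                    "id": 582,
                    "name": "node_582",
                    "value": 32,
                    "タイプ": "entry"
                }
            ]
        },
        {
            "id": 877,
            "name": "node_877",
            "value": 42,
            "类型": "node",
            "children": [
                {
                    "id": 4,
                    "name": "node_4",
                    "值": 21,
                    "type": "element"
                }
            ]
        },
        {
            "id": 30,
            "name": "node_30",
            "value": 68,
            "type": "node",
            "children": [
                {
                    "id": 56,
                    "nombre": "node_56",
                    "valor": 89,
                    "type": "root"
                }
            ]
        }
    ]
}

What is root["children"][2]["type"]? "node"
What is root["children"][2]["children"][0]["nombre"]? "node_56"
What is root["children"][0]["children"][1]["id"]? 148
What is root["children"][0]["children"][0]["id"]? 7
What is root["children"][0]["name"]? "node_332"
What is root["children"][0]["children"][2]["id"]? 582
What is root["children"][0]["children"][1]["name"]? "node_148"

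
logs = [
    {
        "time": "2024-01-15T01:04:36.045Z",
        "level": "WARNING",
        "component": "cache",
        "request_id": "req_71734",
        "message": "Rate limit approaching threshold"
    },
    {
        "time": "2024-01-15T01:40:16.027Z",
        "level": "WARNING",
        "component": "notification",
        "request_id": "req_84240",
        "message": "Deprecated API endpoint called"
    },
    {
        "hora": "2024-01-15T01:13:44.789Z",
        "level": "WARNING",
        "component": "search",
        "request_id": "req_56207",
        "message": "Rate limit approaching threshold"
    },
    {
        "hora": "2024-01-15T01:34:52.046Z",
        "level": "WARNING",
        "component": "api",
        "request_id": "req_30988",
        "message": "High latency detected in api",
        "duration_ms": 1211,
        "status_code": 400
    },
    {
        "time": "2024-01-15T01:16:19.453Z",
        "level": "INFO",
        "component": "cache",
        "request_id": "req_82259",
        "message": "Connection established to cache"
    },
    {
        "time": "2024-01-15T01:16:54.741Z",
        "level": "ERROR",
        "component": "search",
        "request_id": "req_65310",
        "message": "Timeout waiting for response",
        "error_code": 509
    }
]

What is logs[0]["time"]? "2024-01-15T01:04:36.045Z"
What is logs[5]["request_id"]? "req_65310"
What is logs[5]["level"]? "ERROR"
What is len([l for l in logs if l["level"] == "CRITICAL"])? 0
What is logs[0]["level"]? "WARNING"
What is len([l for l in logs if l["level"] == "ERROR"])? 1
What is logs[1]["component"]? "notification"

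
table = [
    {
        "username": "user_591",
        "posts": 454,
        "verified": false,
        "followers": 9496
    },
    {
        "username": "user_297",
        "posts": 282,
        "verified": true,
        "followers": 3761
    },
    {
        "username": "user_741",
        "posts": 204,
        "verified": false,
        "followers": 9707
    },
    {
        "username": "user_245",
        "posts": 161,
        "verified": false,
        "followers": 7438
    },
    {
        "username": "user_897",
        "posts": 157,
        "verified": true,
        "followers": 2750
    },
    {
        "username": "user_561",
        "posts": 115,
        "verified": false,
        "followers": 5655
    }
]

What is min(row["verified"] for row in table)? False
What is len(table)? 6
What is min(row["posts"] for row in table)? 115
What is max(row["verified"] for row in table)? True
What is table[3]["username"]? "user_245"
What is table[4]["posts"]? 157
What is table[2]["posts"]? 204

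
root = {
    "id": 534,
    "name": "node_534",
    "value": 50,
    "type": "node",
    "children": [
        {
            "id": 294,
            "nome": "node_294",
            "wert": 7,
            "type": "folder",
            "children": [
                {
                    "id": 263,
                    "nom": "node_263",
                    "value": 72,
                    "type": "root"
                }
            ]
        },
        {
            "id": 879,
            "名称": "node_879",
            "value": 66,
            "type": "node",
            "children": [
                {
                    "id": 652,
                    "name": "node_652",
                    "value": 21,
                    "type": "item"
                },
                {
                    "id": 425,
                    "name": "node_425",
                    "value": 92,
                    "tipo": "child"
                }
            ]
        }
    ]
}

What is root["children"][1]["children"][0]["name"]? "node_652"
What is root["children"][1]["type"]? "node"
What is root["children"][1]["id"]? 879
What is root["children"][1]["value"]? 66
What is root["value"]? 50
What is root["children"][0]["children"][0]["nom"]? "node_263"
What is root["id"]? 534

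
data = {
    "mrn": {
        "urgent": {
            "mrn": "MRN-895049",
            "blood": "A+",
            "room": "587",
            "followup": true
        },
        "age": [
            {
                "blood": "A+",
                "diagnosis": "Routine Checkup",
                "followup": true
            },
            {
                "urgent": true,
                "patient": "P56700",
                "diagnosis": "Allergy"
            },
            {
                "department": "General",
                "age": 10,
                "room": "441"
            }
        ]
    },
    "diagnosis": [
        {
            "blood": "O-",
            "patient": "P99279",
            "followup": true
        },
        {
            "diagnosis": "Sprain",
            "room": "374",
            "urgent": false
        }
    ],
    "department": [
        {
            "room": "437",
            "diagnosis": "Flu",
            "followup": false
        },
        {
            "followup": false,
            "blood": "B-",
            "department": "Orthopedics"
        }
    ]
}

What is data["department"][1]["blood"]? "B-"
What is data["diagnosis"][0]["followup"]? True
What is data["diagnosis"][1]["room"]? "374"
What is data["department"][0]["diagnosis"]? "Flu"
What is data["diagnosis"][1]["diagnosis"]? "Sprain"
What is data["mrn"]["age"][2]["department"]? "General"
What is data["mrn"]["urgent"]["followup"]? True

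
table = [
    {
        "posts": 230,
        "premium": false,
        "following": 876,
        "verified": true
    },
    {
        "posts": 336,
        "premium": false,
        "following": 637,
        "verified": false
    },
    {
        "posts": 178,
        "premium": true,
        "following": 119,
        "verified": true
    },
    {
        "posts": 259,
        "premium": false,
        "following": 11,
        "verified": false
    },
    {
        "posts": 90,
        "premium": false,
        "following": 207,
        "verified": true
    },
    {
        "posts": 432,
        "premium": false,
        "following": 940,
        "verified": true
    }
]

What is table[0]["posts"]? 230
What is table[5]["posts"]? 432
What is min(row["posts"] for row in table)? 90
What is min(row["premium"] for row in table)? False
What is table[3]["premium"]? False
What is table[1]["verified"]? False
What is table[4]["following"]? 207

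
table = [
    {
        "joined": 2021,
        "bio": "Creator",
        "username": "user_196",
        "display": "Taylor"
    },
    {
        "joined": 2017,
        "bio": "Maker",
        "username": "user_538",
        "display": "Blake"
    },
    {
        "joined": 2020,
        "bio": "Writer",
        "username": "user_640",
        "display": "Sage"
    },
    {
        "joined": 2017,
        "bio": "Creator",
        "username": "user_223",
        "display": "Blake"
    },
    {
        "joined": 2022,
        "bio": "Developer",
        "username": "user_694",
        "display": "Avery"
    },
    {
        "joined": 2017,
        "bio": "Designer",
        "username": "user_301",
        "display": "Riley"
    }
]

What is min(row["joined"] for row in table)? 2017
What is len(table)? 6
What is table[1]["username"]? "user_538"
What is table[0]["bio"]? "Creator"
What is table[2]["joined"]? 2020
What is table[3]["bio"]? "Creator"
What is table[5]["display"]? "Riley"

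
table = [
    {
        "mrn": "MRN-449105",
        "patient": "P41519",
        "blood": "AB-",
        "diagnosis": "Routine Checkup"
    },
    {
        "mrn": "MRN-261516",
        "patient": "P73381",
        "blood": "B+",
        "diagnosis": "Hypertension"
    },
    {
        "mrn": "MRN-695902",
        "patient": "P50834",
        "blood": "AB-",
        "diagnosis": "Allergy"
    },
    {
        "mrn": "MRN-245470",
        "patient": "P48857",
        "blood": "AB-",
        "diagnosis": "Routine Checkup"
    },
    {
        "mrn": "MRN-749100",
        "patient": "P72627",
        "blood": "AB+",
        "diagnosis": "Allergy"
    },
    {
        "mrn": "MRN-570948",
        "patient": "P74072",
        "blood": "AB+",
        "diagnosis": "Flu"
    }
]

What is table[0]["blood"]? "AB-"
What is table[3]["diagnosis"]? "Routine Checkup"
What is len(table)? 6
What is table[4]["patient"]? "P72627"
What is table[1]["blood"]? "B+"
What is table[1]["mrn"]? "MRN-261516"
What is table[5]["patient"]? "P74072"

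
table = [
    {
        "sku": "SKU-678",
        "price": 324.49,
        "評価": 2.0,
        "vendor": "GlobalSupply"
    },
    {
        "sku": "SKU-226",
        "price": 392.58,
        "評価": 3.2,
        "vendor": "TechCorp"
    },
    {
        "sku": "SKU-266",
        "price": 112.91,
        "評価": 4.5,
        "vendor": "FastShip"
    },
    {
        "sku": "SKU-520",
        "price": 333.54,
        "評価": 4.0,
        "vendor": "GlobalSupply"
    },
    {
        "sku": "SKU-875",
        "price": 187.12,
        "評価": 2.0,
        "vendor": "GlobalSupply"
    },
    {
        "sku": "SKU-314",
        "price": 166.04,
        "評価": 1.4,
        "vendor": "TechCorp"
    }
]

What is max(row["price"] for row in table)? 392.58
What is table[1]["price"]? 392.58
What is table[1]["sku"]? "SKU-226"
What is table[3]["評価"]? 4.0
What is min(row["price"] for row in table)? 112.91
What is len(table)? 6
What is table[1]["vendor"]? "TechCorp"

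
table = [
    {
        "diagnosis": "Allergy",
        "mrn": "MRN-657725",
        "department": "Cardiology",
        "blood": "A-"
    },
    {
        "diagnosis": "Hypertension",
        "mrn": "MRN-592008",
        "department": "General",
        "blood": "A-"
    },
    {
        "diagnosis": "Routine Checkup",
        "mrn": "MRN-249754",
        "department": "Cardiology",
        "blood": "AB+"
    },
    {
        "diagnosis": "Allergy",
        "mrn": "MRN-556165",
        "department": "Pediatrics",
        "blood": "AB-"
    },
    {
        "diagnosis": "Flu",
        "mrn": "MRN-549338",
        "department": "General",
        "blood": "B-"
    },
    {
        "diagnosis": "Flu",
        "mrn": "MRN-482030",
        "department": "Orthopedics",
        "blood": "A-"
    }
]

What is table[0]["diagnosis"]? "Allergy"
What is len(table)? 6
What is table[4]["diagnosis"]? "Flu"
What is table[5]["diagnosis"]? "Flu"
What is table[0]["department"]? "Cardiology"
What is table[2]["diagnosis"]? "Routine Checkup"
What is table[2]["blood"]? "AB+"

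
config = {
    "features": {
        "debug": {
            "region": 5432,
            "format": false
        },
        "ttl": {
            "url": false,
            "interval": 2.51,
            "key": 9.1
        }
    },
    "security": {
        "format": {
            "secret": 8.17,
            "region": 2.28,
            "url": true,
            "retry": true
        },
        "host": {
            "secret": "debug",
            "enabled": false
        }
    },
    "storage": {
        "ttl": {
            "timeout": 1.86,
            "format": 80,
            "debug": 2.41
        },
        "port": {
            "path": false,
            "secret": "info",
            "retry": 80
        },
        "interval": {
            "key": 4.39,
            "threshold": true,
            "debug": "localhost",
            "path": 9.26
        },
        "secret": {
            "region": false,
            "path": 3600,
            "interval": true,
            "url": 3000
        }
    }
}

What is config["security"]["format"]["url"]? True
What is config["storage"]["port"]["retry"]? 80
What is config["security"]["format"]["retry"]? True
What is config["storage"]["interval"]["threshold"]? True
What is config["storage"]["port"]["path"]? False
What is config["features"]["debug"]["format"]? False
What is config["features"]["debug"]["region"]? 5432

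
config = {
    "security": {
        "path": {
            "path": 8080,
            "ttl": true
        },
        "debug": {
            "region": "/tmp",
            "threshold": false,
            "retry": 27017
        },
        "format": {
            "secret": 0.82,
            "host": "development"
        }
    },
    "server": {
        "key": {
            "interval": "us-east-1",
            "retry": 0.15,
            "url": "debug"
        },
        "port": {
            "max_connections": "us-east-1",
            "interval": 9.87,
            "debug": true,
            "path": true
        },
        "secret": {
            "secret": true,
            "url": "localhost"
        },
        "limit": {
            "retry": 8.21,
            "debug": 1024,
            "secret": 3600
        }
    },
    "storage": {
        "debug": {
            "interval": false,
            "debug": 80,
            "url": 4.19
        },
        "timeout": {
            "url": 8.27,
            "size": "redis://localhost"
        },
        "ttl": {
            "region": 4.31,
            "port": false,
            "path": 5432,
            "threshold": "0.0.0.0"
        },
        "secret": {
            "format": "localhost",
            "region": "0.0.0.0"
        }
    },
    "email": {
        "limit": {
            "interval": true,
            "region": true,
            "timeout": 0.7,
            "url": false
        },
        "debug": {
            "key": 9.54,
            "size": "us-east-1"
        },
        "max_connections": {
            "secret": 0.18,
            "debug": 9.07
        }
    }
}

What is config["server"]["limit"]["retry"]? 8.21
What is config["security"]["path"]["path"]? 8080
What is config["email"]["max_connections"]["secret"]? 0.18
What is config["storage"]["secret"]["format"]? "localhost"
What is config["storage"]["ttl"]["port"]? False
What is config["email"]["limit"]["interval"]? True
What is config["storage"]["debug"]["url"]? 4.19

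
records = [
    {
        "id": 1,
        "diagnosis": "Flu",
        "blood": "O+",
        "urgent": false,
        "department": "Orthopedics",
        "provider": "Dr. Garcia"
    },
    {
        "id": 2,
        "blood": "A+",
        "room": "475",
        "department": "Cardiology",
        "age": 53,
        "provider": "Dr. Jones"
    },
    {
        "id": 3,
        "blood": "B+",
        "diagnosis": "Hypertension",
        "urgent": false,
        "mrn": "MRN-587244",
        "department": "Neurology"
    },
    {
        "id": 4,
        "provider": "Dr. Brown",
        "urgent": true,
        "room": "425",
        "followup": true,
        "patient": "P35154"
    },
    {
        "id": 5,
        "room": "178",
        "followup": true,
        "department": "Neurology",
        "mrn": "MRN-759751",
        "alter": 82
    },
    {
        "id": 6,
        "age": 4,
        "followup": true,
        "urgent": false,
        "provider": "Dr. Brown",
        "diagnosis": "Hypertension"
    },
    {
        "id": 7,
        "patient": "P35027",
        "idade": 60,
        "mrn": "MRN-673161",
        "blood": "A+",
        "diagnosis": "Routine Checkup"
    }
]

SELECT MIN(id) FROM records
1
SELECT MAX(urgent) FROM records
True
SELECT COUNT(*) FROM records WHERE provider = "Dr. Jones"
1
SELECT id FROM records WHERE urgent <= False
[1, 3, 6]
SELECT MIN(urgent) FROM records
False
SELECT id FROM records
[1, 2, 3, 4, 5, 6, 7]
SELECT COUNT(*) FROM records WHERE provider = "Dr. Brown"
2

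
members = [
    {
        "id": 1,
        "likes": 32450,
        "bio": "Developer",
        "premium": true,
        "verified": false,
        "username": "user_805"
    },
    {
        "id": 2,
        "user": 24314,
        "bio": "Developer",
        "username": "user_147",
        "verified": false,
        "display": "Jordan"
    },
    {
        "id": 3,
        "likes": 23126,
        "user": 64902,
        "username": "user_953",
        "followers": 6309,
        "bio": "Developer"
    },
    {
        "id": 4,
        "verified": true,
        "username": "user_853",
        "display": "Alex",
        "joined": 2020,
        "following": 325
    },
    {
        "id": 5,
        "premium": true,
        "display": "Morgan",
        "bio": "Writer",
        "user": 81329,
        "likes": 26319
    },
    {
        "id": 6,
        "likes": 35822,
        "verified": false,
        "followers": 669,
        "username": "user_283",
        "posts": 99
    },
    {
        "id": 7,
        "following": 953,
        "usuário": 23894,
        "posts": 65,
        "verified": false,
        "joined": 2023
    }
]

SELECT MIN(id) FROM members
1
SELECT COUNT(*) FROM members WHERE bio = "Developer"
3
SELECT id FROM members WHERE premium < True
[]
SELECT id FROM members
[1, 2, 3, 4, 5, 6, 7]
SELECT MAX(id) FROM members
7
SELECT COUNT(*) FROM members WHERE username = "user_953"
1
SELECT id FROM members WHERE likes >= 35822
[6]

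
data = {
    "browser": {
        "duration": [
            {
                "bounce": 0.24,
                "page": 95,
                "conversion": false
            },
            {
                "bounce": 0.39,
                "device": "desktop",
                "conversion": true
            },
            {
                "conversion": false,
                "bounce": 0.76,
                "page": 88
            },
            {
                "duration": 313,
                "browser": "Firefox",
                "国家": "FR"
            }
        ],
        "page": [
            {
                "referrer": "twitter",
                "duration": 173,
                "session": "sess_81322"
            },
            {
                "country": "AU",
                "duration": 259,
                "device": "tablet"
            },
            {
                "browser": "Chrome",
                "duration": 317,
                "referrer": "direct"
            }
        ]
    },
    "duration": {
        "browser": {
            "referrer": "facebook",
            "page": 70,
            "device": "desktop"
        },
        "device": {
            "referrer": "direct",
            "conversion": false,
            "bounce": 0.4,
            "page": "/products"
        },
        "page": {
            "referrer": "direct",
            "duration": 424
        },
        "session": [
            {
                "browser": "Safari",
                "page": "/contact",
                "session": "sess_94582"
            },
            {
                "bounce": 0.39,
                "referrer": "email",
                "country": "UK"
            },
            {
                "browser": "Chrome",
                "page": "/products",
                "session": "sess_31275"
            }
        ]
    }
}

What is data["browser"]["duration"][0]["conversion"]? False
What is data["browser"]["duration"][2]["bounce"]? 0.76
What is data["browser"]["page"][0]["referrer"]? "twitter"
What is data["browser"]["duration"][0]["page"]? 95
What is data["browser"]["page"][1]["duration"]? 259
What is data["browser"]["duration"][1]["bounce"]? 0.39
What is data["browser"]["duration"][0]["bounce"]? 0.24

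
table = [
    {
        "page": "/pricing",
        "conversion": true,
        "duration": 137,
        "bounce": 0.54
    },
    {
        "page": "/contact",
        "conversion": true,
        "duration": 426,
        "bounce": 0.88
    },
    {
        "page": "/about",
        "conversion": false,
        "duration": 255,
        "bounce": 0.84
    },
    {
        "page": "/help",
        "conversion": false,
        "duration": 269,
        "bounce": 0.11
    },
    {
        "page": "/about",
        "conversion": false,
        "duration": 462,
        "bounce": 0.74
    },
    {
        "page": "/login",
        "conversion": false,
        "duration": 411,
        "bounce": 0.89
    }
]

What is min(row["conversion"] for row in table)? False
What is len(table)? 6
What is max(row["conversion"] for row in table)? True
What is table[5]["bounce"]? 0.89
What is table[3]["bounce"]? 0.11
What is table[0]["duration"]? 137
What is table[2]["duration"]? 255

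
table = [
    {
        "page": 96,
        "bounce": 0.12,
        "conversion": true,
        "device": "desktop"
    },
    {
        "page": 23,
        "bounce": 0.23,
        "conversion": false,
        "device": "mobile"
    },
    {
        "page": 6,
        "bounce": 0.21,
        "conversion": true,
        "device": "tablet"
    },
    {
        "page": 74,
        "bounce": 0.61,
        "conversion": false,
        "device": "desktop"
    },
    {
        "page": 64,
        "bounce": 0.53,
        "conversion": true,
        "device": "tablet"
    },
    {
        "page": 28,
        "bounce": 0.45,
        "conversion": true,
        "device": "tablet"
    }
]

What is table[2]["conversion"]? True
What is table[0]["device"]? "desktop"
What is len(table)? 6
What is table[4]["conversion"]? True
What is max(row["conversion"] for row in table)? True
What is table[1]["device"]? "mobile"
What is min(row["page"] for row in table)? 6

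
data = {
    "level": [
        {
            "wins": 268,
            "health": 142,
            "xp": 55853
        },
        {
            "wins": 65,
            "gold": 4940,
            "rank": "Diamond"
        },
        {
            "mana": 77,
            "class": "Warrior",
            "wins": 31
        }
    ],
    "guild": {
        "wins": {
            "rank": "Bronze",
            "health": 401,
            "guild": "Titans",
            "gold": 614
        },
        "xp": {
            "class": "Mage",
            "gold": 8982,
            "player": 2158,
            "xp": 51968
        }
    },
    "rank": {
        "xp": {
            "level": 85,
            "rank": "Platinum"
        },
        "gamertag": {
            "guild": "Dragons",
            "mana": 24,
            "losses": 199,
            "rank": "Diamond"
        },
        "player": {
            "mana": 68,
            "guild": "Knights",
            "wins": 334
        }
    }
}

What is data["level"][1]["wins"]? 65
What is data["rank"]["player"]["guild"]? "Knights"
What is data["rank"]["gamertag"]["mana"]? 24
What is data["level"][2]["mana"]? 77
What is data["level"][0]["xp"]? 55853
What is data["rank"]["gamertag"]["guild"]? "Dragons"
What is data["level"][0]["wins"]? 268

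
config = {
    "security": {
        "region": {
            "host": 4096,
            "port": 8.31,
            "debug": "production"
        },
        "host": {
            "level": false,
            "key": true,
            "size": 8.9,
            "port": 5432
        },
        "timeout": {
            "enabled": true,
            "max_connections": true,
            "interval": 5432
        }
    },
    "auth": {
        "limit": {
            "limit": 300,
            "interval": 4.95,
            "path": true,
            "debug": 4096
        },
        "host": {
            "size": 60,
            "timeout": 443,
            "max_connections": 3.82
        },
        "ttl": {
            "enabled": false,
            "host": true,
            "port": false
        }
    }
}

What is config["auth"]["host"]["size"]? 60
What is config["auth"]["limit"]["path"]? True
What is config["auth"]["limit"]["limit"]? 300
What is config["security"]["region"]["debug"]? "production"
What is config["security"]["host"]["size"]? 8.9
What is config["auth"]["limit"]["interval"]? 4.95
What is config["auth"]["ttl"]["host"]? True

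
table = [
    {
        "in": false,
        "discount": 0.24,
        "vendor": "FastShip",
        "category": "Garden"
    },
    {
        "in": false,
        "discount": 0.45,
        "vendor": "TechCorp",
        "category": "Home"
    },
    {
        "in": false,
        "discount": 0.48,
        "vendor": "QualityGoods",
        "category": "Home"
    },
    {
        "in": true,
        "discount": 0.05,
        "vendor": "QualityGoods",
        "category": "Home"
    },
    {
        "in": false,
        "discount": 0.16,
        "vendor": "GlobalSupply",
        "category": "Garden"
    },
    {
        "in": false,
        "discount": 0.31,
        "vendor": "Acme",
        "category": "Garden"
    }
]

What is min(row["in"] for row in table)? False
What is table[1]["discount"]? 0.45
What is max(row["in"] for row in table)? True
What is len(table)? 6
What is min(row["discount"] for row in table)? 0.05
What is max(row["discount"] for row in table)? 0.48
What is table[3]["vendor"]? "QualityGoods"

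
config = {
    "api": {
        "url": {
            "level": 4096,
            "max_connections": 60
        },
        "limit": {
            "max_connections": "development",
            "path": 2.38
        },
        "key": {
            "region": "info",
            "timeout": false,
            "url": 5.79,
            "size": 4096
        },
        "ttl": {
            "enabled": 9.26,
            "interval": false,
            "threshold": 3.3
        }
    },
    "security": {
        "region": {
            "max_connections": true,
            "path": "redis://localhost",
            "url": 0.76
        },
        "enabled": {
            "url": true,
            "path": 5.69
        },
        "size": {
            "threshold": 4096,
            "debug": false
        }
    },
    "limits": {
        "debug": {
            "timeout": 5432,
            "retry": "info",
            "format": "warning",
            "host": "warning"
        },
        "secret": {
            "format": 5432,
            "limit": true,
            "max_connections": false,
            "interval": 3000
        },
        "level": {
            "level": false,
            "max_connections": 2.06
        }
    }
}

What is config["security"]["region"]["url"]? 0.76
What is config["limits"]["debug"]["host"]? "warning"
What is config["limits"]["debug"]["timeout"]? 5432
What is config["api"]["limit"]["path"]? 2.38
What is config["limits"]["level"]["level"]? False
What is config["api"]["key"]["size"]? 4096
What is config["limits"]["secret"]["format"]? 5432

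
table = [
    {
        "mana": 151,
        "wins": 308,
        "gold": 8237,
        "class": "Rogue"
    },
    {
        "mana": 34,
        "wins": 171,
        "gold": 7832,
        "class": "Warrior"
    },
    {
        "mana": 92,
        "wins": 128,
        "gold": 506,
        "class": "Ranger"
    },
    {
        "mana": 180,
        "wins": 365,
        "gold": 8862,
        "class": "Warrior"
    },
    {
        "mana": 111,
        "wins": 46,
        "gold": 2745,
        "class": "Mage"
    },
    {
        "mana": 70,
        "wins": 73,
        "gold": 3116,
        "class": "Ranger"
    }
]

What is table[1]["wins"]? 171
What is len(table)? 6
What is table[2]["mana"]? 92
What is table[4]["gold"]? 2745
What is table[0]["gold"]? 8237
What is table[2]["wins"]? 128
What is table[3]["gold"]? 8862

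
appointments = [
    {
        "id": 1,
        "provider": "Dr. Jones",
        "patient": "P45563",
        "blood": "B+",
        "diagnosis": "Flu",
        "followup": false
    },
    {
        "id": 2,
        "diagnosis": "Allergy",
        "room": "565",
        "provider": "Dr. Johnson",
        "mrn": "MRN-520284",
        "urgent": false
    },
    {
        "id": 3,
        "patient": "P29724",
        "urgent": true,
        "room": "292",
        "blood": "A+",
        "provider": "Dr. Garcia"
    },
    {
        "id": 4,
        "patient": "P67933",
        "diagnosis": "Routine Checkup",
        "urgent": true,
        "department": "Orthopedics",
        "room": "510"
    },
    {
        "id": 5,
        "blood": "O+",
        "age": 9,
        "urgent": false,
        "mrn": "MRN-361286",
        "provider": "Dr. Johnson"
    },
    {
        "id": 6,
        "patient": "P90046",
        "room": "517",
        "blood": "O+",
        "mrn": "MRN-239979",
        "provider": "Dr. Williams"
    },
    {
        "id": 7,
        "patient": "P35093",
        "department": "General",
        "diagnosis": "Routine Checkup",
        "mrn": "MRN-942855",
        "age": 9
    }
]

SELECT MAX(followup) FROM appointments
False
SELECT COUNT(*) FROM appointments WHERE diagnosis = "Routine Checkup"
2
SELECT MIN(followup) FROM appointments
False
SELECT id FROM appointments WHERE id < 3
[1, 2]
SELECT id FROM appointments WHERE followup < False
[]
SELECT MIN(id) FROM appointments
1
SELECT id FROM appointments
[1, 2, 3, 4, 5, 6, 7]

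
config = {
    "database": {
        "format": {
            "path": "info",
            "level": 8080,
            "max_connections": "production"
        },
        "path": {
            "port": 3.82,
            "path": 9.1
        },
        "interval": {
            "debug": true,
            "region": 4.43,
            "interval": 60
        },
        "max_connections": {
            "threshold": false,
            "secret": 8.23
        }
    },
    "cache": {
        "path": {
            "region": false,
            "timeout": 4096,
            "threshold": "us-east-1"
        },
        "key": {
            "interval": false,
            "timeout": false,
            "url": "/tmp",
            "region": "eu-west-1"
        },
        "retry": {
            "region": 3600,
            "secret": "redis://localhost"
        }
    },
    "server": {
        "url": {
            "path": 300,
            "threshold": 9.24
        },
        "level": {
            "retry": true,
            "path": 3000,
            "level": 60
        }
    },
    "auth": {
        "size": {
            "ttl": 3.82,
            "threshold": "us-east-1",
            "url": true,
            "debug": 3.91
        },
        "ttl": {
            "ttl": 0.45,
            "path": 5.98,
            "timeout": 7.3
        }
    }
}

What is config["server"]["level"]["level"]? 60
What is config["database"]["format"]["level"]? 8080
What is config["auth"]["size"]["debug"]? 3.91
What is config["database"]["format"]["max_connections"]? "production"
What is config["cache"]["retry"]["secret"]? "redis://localhost"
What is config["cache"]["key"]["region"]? "eu-west-1"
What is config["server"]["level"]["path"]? 3000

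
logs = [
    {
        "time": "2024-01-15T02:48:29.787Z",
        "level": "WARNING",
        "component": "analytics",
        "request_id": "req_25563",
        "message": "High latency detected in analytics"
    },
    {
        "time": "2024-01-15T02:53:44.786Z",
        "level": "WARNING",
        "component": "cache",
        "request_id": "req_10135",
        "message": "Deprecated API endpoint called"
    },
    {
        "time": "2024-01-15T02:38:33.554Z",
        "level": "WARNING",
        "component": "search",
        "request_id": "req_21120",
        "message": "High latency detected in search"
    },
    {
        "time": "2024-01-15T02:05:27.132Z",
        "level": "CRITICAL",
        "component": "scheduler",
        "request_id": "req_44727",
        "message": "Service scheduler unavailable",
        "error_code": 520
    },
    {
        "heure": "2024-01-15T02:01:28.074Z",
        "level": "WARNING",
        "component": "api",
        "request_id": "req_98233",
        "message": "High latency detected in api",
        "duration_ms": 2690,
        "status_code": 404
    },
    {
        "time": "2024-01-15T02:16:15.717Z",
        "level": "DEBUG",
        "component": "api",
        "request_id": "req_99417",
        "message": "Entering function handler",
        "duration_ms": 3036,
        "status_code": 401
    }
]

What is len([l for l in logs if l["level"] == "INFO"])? 0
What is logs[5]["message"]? "Entering function handler"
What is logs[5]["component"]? "api"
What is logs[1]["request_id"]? "req_10135"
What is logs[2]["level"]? "WARNING"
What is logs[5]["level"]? "DEBUG"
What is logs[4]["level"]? "WARNING"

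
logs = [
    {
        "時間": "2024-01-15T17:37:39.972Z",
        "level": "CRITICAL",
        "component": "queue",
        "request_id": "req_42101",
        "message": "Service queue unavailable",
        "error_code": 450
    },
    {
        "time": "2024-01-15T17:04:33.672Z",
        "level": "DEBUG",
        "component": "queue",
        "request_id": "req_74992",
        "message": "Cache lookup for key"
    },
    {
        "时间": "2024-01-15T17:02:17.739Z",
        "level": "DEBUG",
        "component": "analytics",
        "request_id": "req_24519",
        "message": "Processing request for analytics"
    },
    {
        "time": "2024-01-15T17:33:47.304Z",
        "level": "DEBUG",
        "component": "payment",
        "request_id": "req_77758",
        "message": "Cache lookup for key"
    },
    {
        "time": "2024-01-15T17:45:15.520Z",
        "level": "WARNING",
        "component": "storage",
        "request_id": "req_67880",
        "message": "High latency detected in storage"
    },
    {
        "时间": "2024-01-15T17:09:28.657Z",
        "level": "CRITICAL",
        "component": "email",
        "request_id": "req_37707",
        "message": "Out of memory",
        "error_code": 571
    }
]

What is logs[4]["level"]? "WARNING"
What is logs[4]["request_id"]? "req_67880"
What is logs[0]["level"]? "CRITICAL"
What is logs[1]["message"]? "Cache lookup for key"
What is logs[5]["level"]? "CRITICAL"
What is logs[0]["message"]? "Service queue unavailable"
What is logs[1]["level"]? "DEBUG"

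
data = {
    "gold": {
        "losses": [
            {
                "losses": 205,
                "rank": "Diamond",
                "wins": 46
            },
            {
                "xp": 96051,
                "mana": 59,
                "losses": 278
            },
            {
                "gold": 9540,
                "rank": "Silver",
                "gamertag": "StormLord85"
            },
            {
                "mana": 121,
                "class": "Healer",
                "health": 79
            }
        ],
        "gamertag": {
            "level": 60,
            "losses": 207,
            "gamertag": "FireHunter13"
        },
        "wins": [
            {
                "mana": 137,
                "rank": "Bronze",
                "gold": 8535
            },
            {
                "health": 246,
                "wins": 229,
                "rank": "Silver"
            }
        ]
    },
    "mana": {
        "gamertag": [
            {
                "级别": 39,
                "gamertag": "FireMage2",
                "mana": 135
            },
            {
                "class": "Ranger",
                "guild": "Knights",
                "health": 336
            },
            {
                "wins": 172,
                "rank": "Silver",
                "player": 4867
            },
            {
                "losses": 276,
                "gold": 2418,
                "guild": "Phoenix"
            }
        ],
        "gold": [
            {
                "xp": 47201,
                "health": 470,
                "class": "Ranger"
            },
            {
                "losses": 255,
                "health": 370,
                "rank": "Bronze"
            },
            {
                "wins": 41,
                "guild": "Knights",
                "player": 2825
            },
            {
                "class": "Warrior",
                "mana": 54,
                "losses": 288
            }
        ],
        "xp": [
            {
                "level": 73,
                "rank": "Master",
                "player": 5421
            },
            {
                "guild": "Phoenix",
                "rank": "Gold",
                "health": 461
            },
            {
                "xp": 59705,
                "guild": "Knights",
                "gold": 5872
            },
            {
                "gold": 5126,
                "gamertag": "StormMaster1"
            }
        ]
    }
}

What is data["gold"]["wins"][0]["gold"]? 8535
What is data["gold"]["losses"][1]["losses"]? 278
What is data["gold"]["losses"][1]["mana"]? 59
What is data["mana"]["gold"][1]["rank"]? "Bronze"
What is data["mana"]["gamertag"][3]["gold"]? 2418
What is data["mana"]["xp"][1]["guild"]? "Phoenix"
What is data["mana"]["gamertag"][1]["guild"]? "Knights"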